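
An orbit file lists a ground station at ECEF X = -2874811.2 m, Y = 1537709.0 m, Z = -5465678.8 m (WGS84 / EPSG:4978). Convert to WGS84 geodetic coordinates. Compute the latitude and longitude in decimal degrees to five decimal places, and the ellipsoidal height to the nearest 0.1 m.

λ = atan2(Y, X) = 151.85809986°; p = √(X²+Y²) = 3260228.3 m.
Bowring's method on WGS84 (a = 6378137 m, b = 6356752.314 m) gives φ = -59.35330022°, h = 1832.306 m.

lat -59.35330°, lon 151.85810°, h 1832.3 m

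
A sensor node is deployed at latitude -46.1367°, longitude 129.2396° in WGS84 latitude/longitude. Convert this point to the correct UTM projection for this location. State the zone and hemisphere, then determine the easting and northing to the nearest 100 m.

Zone 52S: E 518500 m, N 4890700 m

Longitude 129.2396° lies in the 6° band [126°, 132°), giving zone 52; latitude is south of the equator, so 52S.
Zone 52 central meridian λ₀ = 6×52 − 183 = 129°; Δλ = +0.2396°.
Transverse Mercator on WGS84 with k₀ = 0.9996 gives E = 518507.039 m, N = 4890736.118 m.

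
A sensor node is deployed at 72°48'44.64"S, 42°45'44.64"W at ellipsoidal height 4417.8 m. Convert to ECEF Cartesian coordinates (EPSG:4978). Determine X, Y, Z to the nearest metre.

X 1388941 m, Y -1284481 m, Z -6075309 m

WGS84: a = 6378137 m, e² = 0.006694380; N(φ) = a/√(1−e²sin²φ) = 6397711.377 m.
X = (N+h)·cosφ·cosλ = 1388940.905 m; Y = (N+h)·cosφ·sinλ = -1284481.332 m; Z = (N(1−e²)+h)·sinφ = -6075308.970 m.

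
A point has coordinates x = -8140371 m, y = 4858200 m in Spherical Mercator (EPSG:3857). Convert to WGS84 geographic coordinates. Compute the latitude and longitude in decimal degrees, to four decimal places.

R = 6378137 m. λ = x/R = -73.12619688°.
φ = 2·arctan(exp(y/R)) − 90° = 2·arctan(2.14191) − 90° = 39.94670076°.

lat 39.9467°, lon -73.1262°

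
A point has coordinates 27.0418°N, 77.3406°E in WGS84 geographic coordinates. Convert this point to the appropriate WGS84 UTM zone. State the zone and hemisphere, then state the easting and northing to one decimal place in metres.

Longitude 77.3406° lies in the 6° band [72°, 78°), giving zone 43; latitude is north of the equator, so 43N.
Zone 43 central meridian λ₀ = 6×43 − 183 = 75°; Δλ = +2.3406°.
Transverse Mercator on WGS84 with k₀ = 0.9996 gives E = 732175.294 m, N = 2993221.825 m.

Zone 43N: E 732175.3 m, N 2993221.8 m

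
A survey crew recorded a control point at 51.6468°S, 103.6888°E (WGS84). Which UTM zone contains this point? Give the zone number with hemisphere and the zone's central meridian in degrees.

UTM zone = ⌊(λ + 180)/6⌋ + 1; 103.6888° ∈ [102°, 108°) → zone 48.
Hemisphere: S (φ < 0).
Central meridian λ₀ = 6×48 − 183 = 105°.

Zone 48S, central meridian 105°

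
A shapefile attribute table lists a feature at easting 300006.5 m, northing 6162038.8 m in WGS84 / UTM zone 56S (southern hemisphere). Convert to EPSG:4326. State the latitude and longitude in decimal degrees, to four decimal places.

lat -34.6641°, lon 150.8174°

Zone 56S: λ₀ = 153°, k₀ = 0.9996, false easting 500000 m, false northing 10000000 m.
Meridian distance M = (N − FN)/k₀ = -3839497.0 m.
Inverse transverse Mercator on WGS84 gives φ = -34.66409964°, λ = 150.81740045°.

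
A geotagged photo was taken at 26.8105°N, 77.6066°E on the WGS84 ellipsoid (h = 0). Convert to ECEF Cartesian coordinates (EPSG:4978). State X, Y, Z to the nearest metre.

X 1222575 m, Y 5563645 m, Z 2859491 m

WGS84: a = 6378137 m, e² = 0.006694380; N(φ) = a/√(1−e²sin²φ) = 6382484.608 m.
X = (N+h)·cosφ·cosλ = 1222574.816 m; Y = (N+h)·cosφ·sinλ = 5563644.901 m; Z = (N(1−e²)+h)·sinφ = 2859491.396 m.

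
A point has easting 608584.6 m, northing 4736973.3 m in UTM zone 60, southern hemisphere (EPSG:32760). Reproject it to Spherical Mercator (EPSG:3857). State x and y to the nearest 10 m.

Unproject from UTM 60S (λ₀ = 177°) → φ = -47.51160004°, λ = 178.44210023°.
Web Mercator (R = 6378137 m): x = 19864083.733 m, y = -6025983.712 m.

x 19864080 m, y -6025980 m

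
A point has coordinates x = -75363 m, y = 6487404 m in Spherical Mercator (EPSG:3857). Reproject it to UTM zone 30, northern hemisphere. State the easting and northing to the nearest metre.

Web Mercator inverse (R = 6378137 m) → φ = 50.23689840°, λ = -0.67699735°.
UTM 30N forward: E = 665655.096 m, N = 5567552.742 m.

E 665655 m, N 5567553 m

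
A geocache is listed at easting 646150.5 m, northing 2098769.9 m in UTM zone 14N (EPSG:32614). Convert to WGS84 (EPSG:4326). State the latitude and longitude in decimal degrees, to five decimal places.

Zone 14N: λ₀ = -99°, k₀ = 0.9996, false easting 500000 m.
Meridian distance M = (N − FN)/k₀ = 2099609.7 m.
Inverse transverse Mercator on WGS84 gives φ = 18.97620012°, λ = -97.61170039°.

lat 18.97620°, lon -97.61170°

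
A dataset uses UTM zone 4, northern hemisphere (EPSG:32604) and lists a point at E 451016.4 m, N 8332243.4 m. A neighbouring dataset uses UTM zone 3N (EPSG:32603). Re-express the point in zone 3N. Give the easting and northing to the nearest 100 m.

UTM 4N → geographic: φ = 75.07109970°, λ = -160.70359898°.
UTM 3N (λ₀ = -165°) forward: E = 623449.832 m, N = 8336014.368 m.

E 623400 m, N 8336000 m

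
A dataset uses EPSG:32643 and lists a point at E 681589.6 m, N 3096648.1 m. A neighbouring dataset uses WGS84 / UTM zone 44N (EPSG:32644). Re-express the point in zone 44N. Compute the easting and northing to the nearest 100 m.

E 91300 m, N 3102200 m

UTM 43N → geographic: φ = 27.98260044°, λ = 76.84640023°.
UTM 44N (λ₀ = 81°) forward: E = 91340.305 m, N = 3102232.988 m.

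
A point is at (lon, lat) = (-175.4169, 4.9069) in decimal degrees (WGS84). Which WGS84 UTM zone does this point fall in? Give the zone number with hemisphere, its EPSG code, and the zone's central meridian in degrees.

UTM zone = ⌊(λ + 180)/6⌋ + 1; -175.4169° ∈ [-180°, -174°) → zone 1.
Hemisphere: N (φ ≥ 0).
Central meridian λ₀ = 6×1 − 183 = -177°.
EPSG code: 32601.

Zone 1N (EPSG:32601), central meridian -177°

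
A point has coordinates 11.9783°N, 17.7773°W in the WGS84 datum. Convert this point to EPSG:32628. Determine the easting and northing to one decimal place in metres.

E 197532.5 m, N 1325676.4 m

Zone 28 central meridian λ₀ = 6×28 − 183 = -15°; Δλ = -2.7773°.
Transverse Mercator on WGS84 with k₀ = 0.9996 gives E = 197532.498 m, N = 1325676.410 m.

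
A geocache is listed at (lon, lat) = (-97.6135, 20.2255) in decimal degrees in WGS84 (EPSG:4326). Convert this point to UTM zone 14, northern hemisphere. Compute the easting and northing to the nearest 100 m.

Zone 14 central meridian λ₀ = 6×14 − 183 = -99°; Δλ = +1.3865°.
Transverse Mercator on WGS84 with k₀ = 0.9996 gives E = 644838.329 m, N = 2237041.397 m.

E 644800 m, N 2237000 m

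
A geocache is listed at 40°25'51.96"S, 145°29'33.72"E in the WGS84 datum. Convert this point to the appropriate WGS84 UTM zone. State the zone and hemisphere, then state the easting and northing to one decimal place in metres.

Longitude 145.4927° lies in the 6° band [144°, 150°), giving zone 55; latitude is south of the equator, so 55S.
Zone 55 central meridian λ₀ = 6×55 − 183 = 147°; Δλ = -1.5073°.
Transverse Mercator on WGS84 with k₀ = 0.9996 gives E = 372147.711 m, N = 5523302.319 m.

Zone 55S: E 372147.7 m, N 5523302.3 m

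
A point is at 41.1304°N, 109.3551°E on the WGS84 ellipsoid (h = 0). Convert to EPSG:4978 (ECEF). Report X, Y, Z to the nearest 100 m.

WGS84: a = 6378137 m, e² = 0.006694380; N(φ) = a/√(1−e²sin²φ) = 6387394.071 m.
X = (N+h)·cosφ·cosλ = -1594496.407 m; Y = (N+h)·cosφ·sinλ = 4539168.521 m; Z = (N(1−e²)+h)·sinφ = 4173341.777 m.

X -1594500 m, Y 4539200 m, Z 4173300 m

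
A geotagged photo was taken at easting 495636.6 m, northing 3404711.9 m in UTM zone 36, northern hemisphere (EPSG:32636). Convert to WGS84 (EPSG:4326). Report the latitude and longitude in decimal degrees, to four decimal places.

lat 30.7754°, lon 32.9544°

Zone 36N: λ₀ = 33°, k₀ = 0.9996, false easting 500000 m.
Meridian distance M = (N − FN)/k₀ = 3406074.3 m.
Inverse transverse Mercator on WGS84 gives φ = 30.77539970°, λ = 32.95440023°.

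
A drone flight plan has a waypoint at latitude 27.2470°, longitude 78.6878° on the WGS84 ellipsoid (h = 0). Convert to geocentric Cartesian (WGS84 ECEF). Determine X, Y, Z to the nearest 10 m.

WGS84: a = 6378137 m, e² = 0.006694380; N(φ) = a/√(1−e²sin²φ) = 6382616.557 m.
X = (N+h)·cosφ·cosλ = 1113063.279 m; Y = (N+h)·cosφ·sinλ = 5564171.311 m; Z = (N(1−e²)+h)·sinφ = 2902574.632 m.

X 1113060 m, Y 5564170 m, Z 2902570 m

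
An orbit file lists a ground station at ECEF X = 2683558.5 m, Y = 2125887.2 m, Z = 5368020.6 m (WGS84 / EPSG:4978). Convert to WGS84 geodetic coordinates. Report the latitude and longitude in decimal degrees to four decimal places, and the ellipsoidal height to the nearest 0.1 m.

λ = atan2(Y, X) = 38.38589995°; p = √(X²+Y²) = 3423577.5 m.
Bowring's method on WGS84 (a = 6378137 m, b = 6356752.314 m) gives φ = 57.64549996°, h = 3916.813 m.

lat 57.6455°, lon 38.3859°, h 3916.8 m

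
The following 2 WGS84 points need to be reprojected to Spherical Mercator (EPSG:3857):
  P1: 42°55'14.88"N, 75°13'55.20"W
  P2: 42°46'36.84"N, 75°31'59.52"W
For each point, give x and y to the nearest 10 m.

Web Mercator: x = R·λ, y = R·ln tan(π/4+φ/2), R = 6378137 m.
P1 (42.9208°, -75.2320°) → (-8374787.931, 5299924.558) m.
P2 (42.7769°, -75.5332°) → (-8408317.362, 5278075.170) m.

P1: x -8374790 m, y 5299920 m; P2: x -8408320 m, y 5278080 m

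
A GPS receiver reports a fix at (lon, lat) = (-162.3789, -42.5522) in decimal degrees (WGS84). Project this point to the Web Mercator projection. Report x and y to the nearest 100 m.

Web Mercator is spherical with R = a = 6378137 m.
x = R·λ = 6378137 × -2.834046441 = -18075936.464 m.
y = R·ln tan(π/4 + φ/2) = 6378137 × -0.822192846 = -5244058.612 m.

x -18075900 m, y -5244100 m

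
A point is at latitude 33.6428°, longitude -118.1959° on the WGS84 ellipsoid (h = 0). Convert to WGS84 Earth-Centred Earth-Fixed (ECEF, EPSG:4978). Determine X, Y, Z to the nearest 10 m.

WGS84: a = 6378137 m, e² = 0.006694380; N(φ) = a/√(1−e²sin²φ) = 6384699.736 m.
X = (N+h)·cosφ·cosλ = -2511419.162 m; Y = (N+h)·cosφ·sinλ = -4684581.843 m; Z = (N(1−e²)+h)·sinφ = 3513530.977 m.

X -2511420 m, Y -4684580 m, Z 3513530 m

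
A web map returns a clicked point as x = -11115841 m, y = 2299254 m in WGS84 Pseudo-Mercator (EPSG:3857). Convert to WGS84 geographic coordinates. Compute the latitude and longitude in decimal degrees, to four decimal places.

R = 6378137 m. λ = x/R = -99.85529866°.
φ = 2·arctan(exp(y/R)) − 90° = 2·arctan(1.43403) − 90° = 20.22120340°.

lat 20.2212°, lon -99.8553°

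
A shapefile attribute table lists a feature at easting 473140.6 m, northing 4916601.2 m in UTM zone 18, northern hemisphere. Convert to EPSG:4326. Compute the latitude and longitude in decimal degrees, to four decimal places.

Zone 18N: λ₀ = -75°, k₀ = 0.9996, false easting 500000 m.
Meridian distance M = (N − FN)/k₀ = 4918568.6 m.
Inverse transverse Mercator on WGS84 gives φ = 44.40219995°, λ = -75.33730025°.

lat 44.4022°, lon -75.3373°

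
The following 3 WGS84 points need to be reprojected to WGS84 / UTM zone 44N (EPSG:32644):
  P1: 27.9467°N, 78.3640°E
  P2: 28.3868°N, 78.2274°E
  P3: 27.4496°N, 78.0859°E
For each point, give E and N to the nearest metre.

P1: E 240643 m, N 3094095 m; P2: E 228312 m, N 3143178 m; P3: E 211964 m, N 3039613 m

UTM zone 44N: λ₀ = 81°, k₀ = 0.9996.
P1 (27.9467°, 78.3640°) → (240642.745, 3094095.374) m.
P2 (28.3868°, 78.2274°) → (228312.082, 3143178.213) m.
P3 (27.4496°, 78.0859°) → (211963.822, 3039612.595) m.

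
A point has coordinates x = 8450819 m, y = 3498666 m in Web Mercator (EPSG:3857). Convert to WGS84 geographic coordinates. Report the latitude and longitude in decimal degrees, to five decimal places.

R = 6378137 m. λ = x/R = 75.91499871°.
φ = 2·arctan(exp(y/R)) − 90° = 2·arctan(1.73073) − 90° = 29.96199819°.

lat 29.96200°, lon 75.91500°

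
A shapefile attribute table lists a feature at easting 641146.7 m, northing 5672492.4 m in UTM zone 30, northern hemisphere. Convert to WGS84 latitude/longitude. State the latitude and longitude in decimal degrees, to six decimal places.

Zone 30N: λ₀ = -3°, k₀ = 0.9996, false easting 500000 m.
Meridian distance M = (N − FN)/k₀ = 5674762.3 m.
Inverse transverse Mercator on WGS84 gives φ = 51.18640014°, λ = -0.98029992°.

lat 51.186400°, lon -0.980300°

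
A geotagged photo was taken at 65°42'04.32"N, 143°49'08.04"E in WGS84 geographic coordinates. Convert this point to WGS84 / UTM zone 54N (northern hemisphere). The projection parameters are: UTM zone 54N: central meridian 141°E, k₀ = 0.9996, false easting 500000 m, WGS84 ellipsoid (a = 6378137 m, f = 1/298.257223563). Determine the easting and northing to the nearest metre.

E 629401 m, N 7289508 m

Zone 54 central meridian λ₀ = 6×54 − 183 = 141°; Δλ = +2.8189°.
Transverse Mercator on WGS84 with k₀ = 0.9996 gives E = 629400.804 m, N = 7289507.594 m.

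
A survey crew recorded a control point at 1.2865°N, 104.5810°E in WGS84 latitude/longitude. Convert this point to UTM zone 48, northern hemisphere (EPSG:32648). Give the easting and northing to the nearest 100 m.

Zone 48 central meridian λ₀ = 6×48 − 183 = 105°; Δλ = -0.4190°.
Transverse Mercator on WGS84 with k₀ = 0.9996 gives E = 453387.047 m, N = 142200.971 m.

E 453400 m, N 142200 m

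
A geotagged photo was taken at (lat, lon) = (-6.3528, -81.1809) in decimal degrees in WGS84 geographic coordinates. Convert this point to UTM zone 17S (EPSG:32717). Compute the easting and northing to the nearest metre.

E 479993 m, N 9297792 m

Zone 17 central meridian λ₀ = 6×17 − 183 = -81°; Δλ = -0.1809°.
Transverse Mercator on WGS84 with k₀ = 0.9996 gives E = 479993.115 m, N = 9297792.403 m.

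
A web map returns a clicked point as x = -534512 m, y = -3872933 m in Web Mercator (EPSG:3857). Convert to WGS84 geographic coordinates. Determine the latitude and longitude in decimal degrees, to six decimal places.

R = 6378137 m. λ = x/R = -4.80160299°.
φ = 2·arctan(exp(y/R)) − 90° = 2·arctan(0.54486) − 90° = -32.83129843°.

lat -32.831298°, lon -4.801603°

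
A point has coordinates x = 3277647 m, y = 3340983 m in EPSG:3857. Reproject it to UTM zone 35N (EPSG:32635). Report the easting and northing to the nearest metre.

Web Mercator inverse (R = 6378137 m) → φ = 28.72729993°, λ = 29.44360396°.
UTM 35N forward: E = 738668.068 m, N = 3180220.559 m.

E 738668 m, N 3180221 m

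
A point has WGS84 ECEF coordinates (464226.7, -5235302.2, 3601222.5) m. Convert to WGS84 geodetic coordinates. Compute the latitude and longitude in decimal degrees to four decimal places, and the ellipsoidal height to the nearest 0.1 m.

lat 34.5980°, lon -84.9327°, h -41.5 m

λ = atan2(Y, X) = -84.93270024°; p = √(X²+Y²) = 5255843.9 m.
Bowring's method on WGS84 (a = 6378137 m, b = 6356752.314 m) gives φ = 34.59799985°, h = -41.451 m.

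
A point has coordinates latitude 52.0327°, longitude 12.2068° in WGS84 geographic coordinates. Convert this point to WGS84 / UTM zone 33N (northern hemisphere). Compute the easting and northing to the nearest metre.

E 308403 m, N 5768358 m

Zone 33 central meridian λ₀ = 6×33 − 183 = 15°; Δλ = -2.7932°.
Transverse Mercator on WGS84 with k₀ = 0.9996 gives E = 308403.449 m, N = 5768358.318 m.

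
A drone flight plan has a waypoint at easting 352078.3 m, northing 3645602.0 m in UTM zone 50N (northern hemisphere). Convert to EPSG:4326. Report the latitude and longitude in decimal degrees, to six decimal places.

Zone 50N: λ₀ = 117°, k₀ = 0.9996, false easting 500000 m.
Meridian distance M = (N − FN)/k₀ = 3647060.8 m.
Inverse transverse Mercator on WGS84 gives φ = 32.93869971°, λ = 115.41770052°.

lat 32.938700°, lon 115.417701°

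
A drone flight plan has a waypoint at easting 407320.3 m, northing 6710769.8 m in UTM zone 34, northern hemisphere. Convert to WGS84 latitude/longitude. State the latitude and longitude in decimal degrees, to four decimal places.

Zone 34N: λ₀ = 21°, k₀ = 0.9996, false easting 500000 m.
Meridian distance M = (N − FN)/k₀ = 6713455.2 m.
Inverse transverse Mercator on WGS84 gives φ = 60.52230033°, λ = 19.31160068°.

lat 60.5223°, lon 19.3116°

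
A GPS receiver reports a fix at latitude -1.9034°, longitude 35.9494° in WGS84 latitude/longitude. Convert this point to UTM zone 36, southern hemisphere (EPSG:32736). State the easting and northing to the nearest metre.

E 828160 m, N 9789336 m

Zone 36 central meridian λ₀ = 6×36 − 183 = 33°; Δλ = +2.9494°.
Transverse Mercator on WGS84 with k₀ = 0.9996 gives E = 828160.122 m, N = 9789335.605 m.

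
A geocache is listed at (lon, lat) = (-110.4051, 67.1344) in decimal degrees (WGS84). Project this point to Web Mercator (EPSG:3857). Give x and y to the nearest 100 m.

x -12290200 m, y 10194500 m

Web Mercator is spherical with R = a = 6378137 m.
x = R·λ = 6378137 × -1.926932506 = -12290239.513 m.
y = R·ln tan(π/4 + φ/2) = 6378137 × 1.598343776 = 10194455.576 m.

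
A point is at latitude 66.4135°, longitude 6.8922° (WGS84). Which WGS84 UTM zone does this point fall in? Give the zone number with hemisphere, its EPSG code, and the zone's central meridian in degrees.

UTM zone = ⌊(λ + 180)/6⌋ + 1; 6.8922° ∈ [6°, 12°) → zone 32.
Hemisphere: N (φ ≥ 0).
Central meridian λ₀ = 6×32 − 183 = 9°.
EPSG code: 32632.

Zone 32N (EPSG:32632), central meridian 9°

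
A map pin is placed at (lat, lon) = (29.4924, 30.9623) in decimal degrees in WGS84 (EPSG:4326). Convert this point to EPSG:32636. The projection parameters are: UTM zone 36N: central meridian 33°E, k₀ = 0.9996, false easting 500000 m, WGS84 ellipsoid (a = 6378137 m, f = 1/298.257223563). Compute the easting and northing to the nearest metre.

Zone 36 central meridian λ₀ = 6×36 − 183 = 33°; Δλ = -2.0377°.
Transverse Mercator on WGS84 with k₀ = 0.9996 gives E = 302454.474 m, N = 3264271.172 m.

E 302454 m, N 3264271 m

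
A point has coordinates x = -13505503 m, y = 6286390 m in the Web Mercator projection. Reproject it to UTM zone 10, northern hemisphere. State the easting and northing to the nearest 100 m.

E 622600 m, N 5436400 m

Web Mercator inverse (R = 6378137 m) → φ = 49.06789725°, λ = -121.32199765°.
UTM 10N forward: E = 622563.953 m, N = 5436359.728 m.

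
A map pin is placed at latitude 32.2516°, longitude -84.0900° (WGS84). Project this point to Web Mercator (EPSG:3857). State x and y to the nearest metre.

Web Mercator is spherical with R = a = 6378137 m.
x = R·λ = 6378137 × -1.467647368 = -9360855.981 m.
y = R·ln tan(π/4 + φ/2) = 6378137 × 0.595218092 = 3796382.538 m.

x -9360856 m, y 3796383 m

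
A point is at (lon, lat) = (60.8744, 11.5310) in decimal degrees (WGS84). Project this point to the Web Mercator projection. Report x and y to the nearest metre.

Web Mercator is spherical with R = a = 6378137 m.
x = R·λ = 6378137 × 1.062458710 = 6776507.210 m.
y = R·ln tan(π/4 + φ/2) = 6378137 × 0.202626406 = 1292378.976 m.

x 6776507 m, y 1292379 m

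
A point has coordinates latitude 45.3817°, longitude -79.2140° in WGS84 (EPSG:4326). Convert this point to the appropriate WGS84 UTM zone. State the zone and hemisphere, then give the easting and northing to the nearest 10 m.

Zone 17N: E 639830 m, N 5026910 m

Longitude -79.2140° lies in the 6° band [-84°, -78°), giving zone 17; latitude is north of the equator, so 17N.
Zone 17 central meridian λ₀ = 6×17 − 183 = -81°; Δλ = +1.7860°.
Transverse Mercator on WGS84 with k₀ = 0.9996 gives E = 639826.103 m, N = 5026905.336 m.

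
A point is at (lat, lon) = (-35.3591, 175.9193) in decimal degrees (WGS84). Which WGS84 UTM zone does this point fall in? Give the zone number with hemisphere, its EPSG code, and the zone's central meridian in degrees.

UTM zone = ⌊(λ + 180)/6⌋ + 1; 175.9193° ∈ [174°, 180°) → zone 60.
Hemisphere: S (φ < 0).
Central meridian λ₀ = 6×60 − 183 = 177°.
EPSG code: 32760.

Zone 60S (EPSG:32760), central meridian 177°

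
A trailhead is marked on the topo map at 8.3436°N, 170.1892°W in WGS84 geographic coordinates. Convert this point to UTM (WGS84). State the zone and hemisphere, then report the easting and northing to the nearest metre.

Zone 2N: E 589276 m, N 922375 m

Longitude -170.1892° lies in the 6° band [-174°, -168°), giving zone 2; latitude is north of the equator, so 2N.
Zone 2 central meridian λ₀ = 6×2 − 183 = -171°; Δλ = +0.8108°.
Transverse Mercator on WGS84 with k₀ = 0.9996 gives E = 589275.967 m, N = 922375.349 m.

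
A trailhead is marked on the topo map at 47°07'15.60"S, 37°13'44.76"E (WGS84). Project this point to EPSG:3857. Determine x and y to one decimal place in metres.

x 4144324.5 m, y -5961846.8 m

Web Mercator is spherical with R = a = 6378137 m.
x = R·λ = 6378137 × 0.649770373 = 4144324.455 m.
y = R·ln tan(π/4 + φ/2) = 6378137 × -0.934731688 = -5961846.765 m.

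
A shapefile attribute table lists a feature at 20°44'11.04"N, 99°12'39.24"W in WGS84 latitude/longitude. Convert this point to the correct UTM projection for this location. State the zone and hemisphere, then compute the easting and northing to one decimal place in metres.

Longitude -99.2109° lies in the 6° band [-102°, -96°), giving zone 14; latitude is north of the equator, so 14N.
Zone 14 central meridian λ₀ = 6×14 − 183 = -99°; Δλ = -0.2109°.
Transverse Mercator on WGS84 with k₀ = 0.9996 gives E = 478043.124 m, N = 2292989.062 m.

Zone 14N: E 478043.1 m, N 2292989.1 m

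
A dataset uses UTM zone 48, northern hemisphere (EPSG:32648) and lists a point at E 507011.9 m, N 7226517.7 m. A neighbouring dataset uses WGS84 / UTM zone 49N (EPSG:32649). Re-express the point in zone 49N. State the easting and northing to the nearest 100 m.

E 226100 m, N 7239200 m

UTM 48N → geographic: φ = 65.16200032°, λ = 105.14960046°.
UTM 49N (λ₀ = 111°) forward: E = 226095.312 m, N = 7239214.836 m.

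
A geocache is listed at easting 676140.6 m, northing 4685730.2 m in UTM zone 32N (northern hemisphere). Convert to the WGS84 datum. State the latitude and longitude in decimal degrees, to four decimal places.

lat 42.3039°, lon 11.1370°

Zone 32N: λ₀ = 9°, k₀ = 0.9996, false easting 500000 m.
Meridian distance M = (N − FN)/k₀ = 4687605.2 m.
Inverse transverse Mercator on WGS84 gives φ = 42.30389982°, λ = 11.13700026°.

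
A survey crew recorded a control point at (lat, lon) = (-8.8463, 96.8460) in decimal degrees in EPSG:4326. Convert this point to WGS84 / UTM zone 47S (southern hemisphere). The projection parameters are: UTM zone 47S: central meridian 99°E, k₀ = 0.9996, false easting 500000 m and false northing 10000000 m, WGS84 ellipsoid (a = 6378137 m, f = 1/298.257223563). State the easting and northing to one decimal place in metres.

E 263092.7 m, N 9021455.3 m

Zone 47 central meridian λ₀ = 6×47 − 183 = 99°; Δλ = -2.1540°.
Transverse Mercator on WGS84 with k₀ = 0.9996 gives E = 263092.654 m, N = 9021455.322 m.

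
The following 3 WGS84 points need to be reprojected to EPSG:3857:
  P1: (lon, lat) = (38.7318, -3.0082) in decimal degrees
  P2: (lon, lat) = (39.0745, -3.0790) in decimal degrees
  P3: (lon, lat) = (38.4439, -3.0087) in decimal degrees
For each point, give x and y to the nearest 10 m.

Web Mercator: x = R·λ, y = R·ln tan(π/4+φ/2), R = 6378137 m.
P1 (-3.0082°, 38.7318°) → (4311604.254, -335025.247) m.
P2 (-3.0790°, 39.0745°) → (4349753.443, -342917.801) m.
P3 (-3.0087°, 38.4439°) → (4279555.372, -335080.984) m.

P1: x 4311600 m, y -335030 m; P2: x 4349750 m, y -342920 m; P3: x 4279560 m, y -335080 m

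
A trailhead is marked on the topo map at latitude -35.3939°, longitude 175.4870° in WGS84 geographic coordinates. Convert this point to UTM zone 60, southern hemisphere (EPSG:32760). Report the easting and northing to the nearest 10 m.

E 362600 m, N 6082220 m

Zone 60 central meridian λ₀ = 6×60 − 183 = 177°; Δλ = -1.5130°.
Transverse Mercator on WGS84 with k₀ = 0.9996 gives E = 362595.833 m, N = 6082222.580 m.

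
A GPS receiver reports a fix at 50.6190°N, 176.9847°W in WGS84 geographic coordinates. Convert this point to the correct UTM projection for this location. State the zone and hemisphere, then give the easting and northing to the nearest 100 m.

Longitude -176.9847° lies in the 6° band [-180°, -174°), giving zone 1; latitude is north of the equator, so 1N.
Zone 1 central meridian λ₀ = 6×1 − 183 = -177°; Δλ = +0.0153°.
Transverse Mercator on WGS84 with k₀ = 0.9996 gives E = 501082.363 m, N = 5607457.751 m.

Zone 1N: E 501100 m, N 5607500 m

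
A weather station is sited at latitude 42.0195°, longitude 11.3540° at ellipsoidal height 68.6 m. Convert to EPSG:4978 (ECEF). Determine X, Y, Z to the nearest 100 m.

X 4652700 m, Y 934300 m, Z 4247300 m

WGS84: a = 6378137 m, e² = 0.006694380; N(φ) = a/√(1−e²sin²φ) = 6387724.438 m.
X = (N+h)·cosφ·cosλ = 4652726.823 m; Y = (N+h)·cosφ·sinλ = 934267.600 m; Z = (N(1−e²)+h)·sinφ = 4247259.111 m.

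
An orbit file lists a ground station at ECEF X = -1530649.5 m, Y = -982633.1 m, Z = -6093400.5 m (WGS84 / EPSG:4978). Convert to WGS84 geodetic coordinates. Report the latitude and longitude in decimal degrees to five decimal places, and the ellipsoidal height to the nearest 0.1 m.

lat -73.48450°, lon -147.30070°, h 593.0 m

λ = atan2(Y, X) = -147.30070018°; p = √(X²+Y²) = 1818916.1 m.
Bowring's method on WGS84 (a = 6378137 m, b = 6356752.314 m) gives φ = -73.48449975°, h = 592.992 m.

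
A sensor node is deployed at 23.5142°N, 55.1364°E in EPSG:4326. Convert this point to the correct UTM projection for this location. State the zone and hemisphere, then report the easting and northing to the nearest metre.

Longitude 55.1364° lies in the 6° band [54°, 60°), giving zone 40; latitude is north of the equator, so 40N.
Zone 40 central meridian λ₀ = 6×40 − 183 = 57°; Δλ = -1.8636°.
Transverse Mercator on WGS84 with k₀ = 0.9996 gives E = 309723.474 m, N = 2601678.326 m.

Zone 40N: E 309723 m, N 2601678 m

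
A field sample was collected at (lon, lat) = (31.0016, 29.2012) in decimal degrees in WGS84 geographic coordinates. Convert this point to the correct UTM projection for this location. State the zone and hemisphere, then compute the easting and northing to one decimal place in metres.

Longitude 31.0016° lies in the 6° band [30°, 36°), giving zone 36; latitude is north of the equator, so 36N.
Zone 36 central meridian λ₀ = 6×36 − 183 = 33°; Δλ = -1.9984°.
Transverse Mercator on WGS84 with k₀ = 0.9996 gives E = 305713.317 m, N = 3231930.656 m.

Zone 36N: E 305713.3 m, N 3231930.7 m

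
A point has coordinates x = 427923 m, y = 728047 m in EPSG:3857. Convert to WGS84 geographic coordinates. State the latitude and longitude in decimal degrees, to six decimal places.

R = 6378137 m. λ = x/R = 3.84409771°.
φ = 2·arctan(exp(y/R)) − 90° = 2·arctan(1.12092) − 90° = 6.52600096°.

lat 6.526001°, lon 3.844098°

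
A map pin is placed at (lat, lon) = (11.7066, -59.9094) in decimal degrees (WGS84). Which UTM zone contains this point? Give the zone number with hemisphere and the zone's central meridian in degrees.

Zone 21N, central meridian -57°

UTM zone = ⌊(λ + 180)/6⌋ + 1; -59.9094° ∈ [-60°, -54°) → zone 21.
Hemisphere: N (φ ≥ 0).
Central meridian λ₀ = 6×21 − 183 = -57°.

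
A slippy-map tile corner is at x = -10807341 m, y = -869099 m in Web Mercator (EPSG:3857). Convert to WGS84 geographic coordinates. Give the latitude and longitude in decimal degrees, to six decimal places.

R = 6378137 m. λ = x/R = -97.08399601°.
φ = 2·arctan(exp(y/R)) − 90° = 2·arctan(0.87261) − 90° = -7.78320066°.

lat -7.783201°, lon -97.083996°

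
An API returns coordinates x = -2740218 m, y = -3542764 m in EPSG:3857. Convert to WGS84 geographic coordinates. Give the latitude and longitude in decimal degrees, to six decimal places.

R = 6378137 m. λ = x/R = -24.61579711°.
φ = 2·arctan(exp(y/R)) − 90° = 2·arctan(0.57381) − 90° = -30.30460210°.

lat -30.304602°, lon -24.615797°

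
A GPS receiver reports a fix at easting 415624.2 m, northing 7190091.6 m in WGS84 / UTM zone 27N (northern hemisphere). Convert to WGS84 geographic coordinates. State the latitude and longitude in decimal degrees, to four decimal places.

lat 64.8246°, lon -22.7778°

Zone 27N: λ₀ = -21°, k₀ = 0.9996, false easting 500000 m.
Meridian distance M = (N − FN)/k₀ = 7192968.8 m.
Inverse transverse Mercator on WGS84 gives φ = 64.82459962°, λ = -22.77780020°.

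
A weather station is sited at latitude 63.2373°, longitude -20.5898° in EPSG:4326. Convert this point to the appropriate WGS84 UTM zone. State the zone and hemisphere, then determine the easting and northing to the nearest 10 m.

Zone 27N: E 520610 m, N 7012090 m

Longitude -20.5898° lies in the 6° band [-24°, -18°), giving zone 27; latitude is north of the equator, so 27N.
Zone 27 central meridian λ₀ = 6×27 − 183 = -21°; Δλ = +0.4102°.
Transverse Mercator on WGS84 with k₀ = 0.9996 gives E = 520608.736 m, N = 7012094.803 m.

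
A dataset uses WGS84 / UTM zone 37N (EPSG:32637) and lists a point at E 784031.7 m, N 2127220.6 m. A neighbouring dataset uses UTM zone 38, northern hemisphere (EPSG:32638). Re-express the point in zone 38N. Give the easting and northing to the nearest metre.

E 153127 m, N 2128305 m

UTM 37N → geographic: φ = 19.21860019°, λ = 41.70139989°.
UTM 38N (λ₀ = 45°) forward: E = 153127.445 m, N = 2128304.716 m.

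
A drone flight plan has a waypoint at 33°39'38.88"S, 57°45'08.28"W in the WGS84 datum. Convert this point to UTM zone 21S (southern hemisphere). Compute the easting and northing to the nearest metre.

E 430251 m, N 6275199 m

Zone 21 central meridian λ₀ = 6×21 − 183 = -57°; Δλ = -0.7523°.
Transverse Mercator on WGS84 with k₀ = 0.9996 gives E = 430251.026 m, N = 6275198.994 m.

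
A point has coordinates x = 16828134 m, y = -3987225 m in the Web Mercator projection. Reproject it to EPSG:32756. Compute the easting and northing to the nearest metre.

Web Mercator inverse (R = 6378137 m) → φ = -33.68979693°, λ = 151.16969975°.
UTM 56S forward: E = 330352.634 m, N = 6270734.503 m.

E 330353 m, N 6270735 m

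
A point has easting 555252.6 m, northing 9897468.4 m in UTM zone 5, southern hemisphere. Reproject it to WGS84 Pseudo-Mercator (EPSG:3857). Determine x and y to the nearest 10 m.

x -16976600 m, y -103260 m

Unproject from UTM 5S (λ₀ = -153°) → φ = -0.92759966°, λ = -152.50340044°.
Web Mercator (R = 6378137 m): x = -16976600.882 m, y = -103264.433 m.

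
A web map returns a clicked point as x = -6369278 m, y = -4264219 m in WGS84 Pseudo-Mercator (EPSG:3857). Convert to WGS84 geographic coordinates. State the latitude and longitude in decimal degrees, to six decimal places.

lat -35.735002°, lon -57.216198°

R = 6378137 m. λ = x/R = -57.21619776°.
φ = 2·arctan(exp(y/R)) − 90° = 2·arctan(0.51244) − 90° = -35.73500161°.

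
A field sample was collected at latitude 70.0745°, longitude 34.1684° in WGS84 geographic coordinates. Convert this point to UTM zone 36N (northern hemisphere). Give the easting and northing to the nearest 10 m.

E 544440 m, N 7774610 m

Zone 36 central meridian λ₀ = 6×36 − 183 = 33°; Δλ = +1.1684°.
Transverse Mercator on WGS84 with k₀ = 0.9996 gives E = 544437.701 m, N = 7774607.207 m.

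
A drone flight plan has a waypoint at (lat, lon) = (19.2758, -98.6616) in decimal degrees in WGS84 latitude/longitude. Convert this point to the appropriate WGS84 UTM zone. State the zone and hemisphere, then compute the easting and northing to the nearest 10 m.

Zone 14N: E 535560 m, N 2131380 m

Longitude -98.6616° lies in the 6° band [-102°, -96°), giving zone 14; latitude is north of the equator, so 14N.
Zone 14 central meridian λ₀ = 6×14 − 183 = -99°; Δλ = +0.3384°.
Transverse Mercator on WGS84 with k₀ = 0.9996 gives E = 535557.636 m, N = 2131379.234 m.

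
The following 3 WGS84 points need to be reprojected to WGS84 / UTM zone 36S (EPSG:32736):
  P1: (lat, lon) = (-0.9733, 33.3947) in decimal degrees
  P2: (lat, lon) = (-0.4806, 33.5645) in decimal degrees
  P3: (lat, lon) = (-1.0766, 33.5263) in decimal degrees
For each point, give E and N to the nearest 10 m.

P1: E 543910 m, N 9892420 m; P2: E 562810 m, N 9946880 m; P3: E 558550 m, N 9881000 m

UTM zone 36S: λ₀ = 33°, k₀ = 0.9996.
P1 (-0.9733°, 33.3947°) → (543914.283, 9892418.433) m.
P2 (-0.4806°, 33.5645°) → (562813.545, 9946876.652) m.
P3 (-1.0766°, 33.5263°) → (558554.572, 9880998.159) m.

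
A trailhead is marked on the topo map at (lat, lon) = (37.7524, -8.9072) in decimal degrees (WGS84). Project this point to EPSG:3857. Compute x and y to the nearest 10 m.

Web Mercator is spherical with R = a = 6378137 m.
x = R·λ = 6378137 × -0.155459967 = -991544.968 m.
y = R·ln tan(π/4 + φ/2) = 6378137 × 0.712513237 = 4544507.043 m.

x -991540 m, y 4544510 m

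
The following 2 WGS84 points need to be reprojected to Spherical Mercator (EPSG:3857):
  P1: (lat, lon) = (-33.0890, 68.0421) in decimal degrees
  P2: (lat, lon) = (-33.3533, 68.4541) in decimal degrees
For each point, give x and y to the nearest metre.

P1: x 7574412 m, y -3907123 m; P2: x 7620276 m, y -3942293 m

Web Mercator: x = R·λ, y = R·ln tan(π/4+φ/2), R = 6378137 m.
P1 (-33.0890°, 68.0421°) → (7574411.925, -3907123.192) m.
P2 (-33.3533°, 68.4541°) → (7620275.555, -3942293.072) m.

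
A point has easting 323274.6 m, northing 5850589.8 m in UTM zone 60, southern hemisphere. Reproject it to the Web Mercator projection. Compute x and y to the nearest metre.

Unproject from UTM 60S (λ₀ = 177°) → φ = -37.47469976°, λ = 175.00139983°.
Web Mercator (R = 6378137 m): x = 19481066.718 m, y = -4505481.988 m.

x 19481067 m, y -4505482 m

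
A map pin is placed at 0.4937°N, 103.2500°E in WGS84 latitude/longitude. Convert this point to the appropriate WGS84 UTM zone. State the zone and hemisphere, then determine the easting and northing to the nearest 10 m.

Zone 48N: E 305250 m, N 54590 m

Longitude 103.2500° lies in the 6° band [102°, 108°), giving zone 48; latitude is north of the equator, so 48N.
Zone 48 central meridian λ₀ = 6×48 − 183 = 105°; Δλ = -1.7500°.
Transverse Mercator on WGS84 with k₀ = 0.9996 gives E = 305245.513 m, N = 54594.331 m.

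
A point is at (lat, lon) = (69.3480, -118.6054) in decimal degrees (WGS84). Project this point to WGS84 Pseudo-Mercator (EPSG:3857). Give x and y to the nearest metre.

Web Mercator is spherical with R = a = 6378137 m.
x = R·λ = 6378137 × -2.070054741 = -13203092.733 m.
y = R·ln tan(π/4 + φ/2) = 6378137 × 1.702652428 = 10859750.452 m.

x -13203093 m, y 10859750 m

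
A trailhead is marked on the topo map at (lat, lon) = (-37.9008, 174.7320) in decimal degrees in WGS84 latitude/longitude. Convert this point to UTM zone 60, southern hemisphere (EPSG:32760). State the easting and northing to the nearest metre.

Zone 60 central meridian λ₀ = 6×60 − 183 = 177°; Δλ = -2.2680°.
Transverse Mercator on WGS84 with k₀ = 0.9996 gives E = 300594.829 m, N = 5802766.214 m.

E 300595 m, N 5802766 m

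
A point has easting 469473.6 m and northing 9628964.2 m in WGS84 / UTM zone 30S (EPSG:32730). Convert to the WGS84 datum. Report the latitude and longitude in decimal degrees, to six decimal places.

Zone 30S: λ₀ = -3°, k₀ = 0.9996, false easting 500000 m, false northing 10000000 m.
Meridian distance M = (N − FN)/k₀ = -371184.3 m.
Inverse transverse Mercator on WGS84 gives φ = -3.35679995°, λ = -3.27480034°.

lat -3.356800°, lon -3.274800°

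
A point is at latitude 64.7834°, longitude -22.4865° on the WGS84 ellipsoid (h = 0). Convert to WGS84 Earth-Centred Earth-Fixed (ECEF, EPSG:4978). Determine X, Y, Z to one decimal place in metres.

WGS84: a = 6378137 m, e² = 0.006694380; N(φ) = a/√(1−e²sin²φ) = 6395682.919 m.
X = (N+h)·cosφ·cosλ = 2517656.464 m; Y = (N+h)·cosφ·sinλ = -1042152.533 m; Z = (N(1−e²)+h)·sinφ = 5747462.711 m.

X 2517656.5 m, Y -1042152.5 m, Z 5747462.7 m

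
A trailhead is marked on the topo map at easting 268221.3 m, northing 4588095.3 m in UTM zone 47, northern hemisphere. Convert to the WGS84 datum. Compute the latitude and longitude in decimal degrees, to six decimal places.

Zone 47N: λ₀ = 99°, k₀ = 0.9996, false easting 500000 m.
Meridian distance M = (N − FN)/k₀ = 4589931.3 m.
Inverse transverse Mercator on WGS84 gives φ = 41.41100037°, λ = 96.22689973°.

lat 41.411000°, lon 96.226900°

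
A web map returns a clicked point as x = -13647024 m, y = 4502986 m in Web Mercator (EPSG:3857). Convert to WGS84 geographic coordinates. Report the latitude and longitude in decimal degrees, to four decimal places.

lat 37.4569°, lon -122.5933°

R = 6378137 m. λ = x/R = -122.59330242°.
φ = 2·arctan(exp(y/R)) − 90° = 2·arctan(2.02588) − 90° = 37.45690318°.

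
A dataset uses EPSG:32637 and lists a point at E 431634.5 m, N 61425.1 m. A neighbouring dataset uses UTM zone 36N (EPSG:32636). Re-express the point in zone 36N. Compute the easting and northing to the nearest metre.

UTM 37N → geographic: φ = 0.55569981°, λ = 38.38559966°.
UTM 36N (λ₀ = 33°) forward: E = 1100144.611 m, N = 61695.718 m.

E 1100145 m, N 61696 m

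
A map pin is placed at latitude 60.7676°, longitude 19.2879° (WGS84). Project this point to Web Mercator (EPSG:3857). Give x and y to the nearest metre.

x 2147119 m, y 8572655 m

Web Mercator is spherical with R = a = 6378137 m.
x = R·λ = 6378137 × 0.336637361 = 2147119.206 m.
y = R·ln tan(π/4 + φ/2) = 6378137 × 1.344068786 = 8572654.855 m.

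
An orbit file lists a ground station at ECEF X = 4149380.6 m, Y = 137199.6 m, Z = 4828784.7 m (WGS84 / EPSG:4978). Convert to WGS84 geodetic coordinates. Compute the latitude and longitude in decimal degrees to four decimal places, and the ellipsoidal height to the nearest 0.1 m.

lat 49.5021°, lon 1.8938°, h 2335.8 m

λ = atan2(Y, X) = 1.89379955°; p = √(X²+Y²) = 4151648.2 m.
Bowring's method on WGS84 (a = 6378137 m, b = 6356752.314 m) gives φ = 49.50209992°, h = 2335.776 m.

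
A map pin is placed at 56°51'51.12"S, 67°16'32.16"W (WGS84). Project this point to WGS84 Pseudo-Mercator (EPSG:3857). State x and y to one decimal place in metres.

x -7489085.5 m, y -7732412.8 m

Web Mercator is spherical with R = a = 6378137 m.
x = R·λ = 6378137 × -1.174180726 = -7489085.535 m.
y = R·ln tan(π/4 + φ/2) = 6378137 × -1.212330942 = -7732412.834 m.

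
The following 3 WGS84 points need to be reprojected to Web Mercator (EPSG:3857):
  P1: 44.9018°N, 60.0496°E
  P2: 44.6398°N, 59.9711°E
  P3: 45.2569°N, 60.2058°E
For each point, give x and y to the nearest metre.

P1: x 6684691 m, y 5606075 m; P2: x 6675952 m, y 5564993 m; P3: x 6702079 m, y 5662056 m

Web Mercator: x = R·λ, y = R·ln tan(π/4+φ/2), R = 6378137 m.
P1 (44.9018°, 60.0496°) → (6684690.894, 5606075.132) m.
P2 (44.6398°, 59.9711°) → (6675952.314, 5564992.501) m.
P3 (45.2569°, 60.2058°) → (6702078.999, 5662056.211) m.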